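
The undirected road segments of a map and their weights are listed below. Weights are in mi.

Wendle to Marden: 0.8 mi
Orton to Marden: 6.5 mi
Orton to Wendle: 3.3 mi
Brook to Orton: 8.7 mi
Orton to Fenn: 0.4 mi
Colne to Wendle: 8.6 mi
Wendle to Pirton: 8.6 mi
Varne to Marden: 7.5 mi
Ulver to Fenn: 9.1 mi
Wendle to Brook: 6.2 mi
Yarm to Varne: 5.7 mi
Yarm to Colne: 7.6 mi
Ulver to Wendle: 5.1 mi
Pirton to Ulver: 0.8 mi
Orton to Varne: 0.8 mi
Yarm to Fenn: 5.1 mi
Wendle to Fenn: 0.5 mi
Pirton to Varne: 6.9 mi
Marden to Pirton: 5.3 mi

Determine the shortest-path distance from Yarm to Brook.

11.8 mi

Settle nodes by increasing distance from Yarm:
Yarm: 0
Fenn: 5.1  (via Yarm)
Orton: 5.5  (via Fenn)
Wendle: 5.6  (via Fenn)
Varne: 5.7  (via Yarm)
Marden: 6.4  (via Wendle)
Colne: 7.6  (via Yarm)
Ulver: 10.7  (via Wendle)
Pirton: 11.5  (via Ulver)
Brook: 11.8  (via Wendle)
Shortest route: Yarm–Fenn–Wendle–Brook = 11.8 mi.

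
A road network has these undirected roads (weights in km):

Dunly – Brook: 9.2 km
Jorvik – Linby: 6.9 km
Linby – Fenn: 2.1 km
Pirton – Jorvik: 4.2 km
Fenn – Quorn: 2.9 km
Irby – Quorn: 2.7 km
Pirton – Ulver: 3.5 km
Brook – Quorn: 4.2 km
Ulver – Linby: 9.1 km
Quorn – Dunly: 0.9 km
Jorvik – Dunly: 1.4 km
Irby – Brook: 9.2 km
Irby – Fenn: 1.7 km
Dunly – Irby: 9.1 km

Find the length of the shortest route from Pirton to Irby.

Shortest distances from Pirton:
Pirton: 0
Ulver: 3.5  (via Pirton)
Jorvik: 4.2  (via Pirton)
Dunly: 5.6  (via Jorvik)
Quorn: 6.5  (via Dunly)
Irby: 9.2  (via Quorn)
Shortest route: Pirton–Jorvik–Dunly–Quorn–Irby = 9.2 km.

9.2 km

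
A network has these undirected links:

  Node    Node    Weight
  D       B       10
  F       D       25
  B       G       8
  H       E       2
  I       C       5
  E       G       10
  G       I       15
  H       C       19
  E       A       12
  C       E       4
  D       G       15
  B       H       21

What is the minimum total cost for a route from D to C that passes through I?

35

Best D to I: D → G → I costing 30
Best I to C: I → C costing 5
Total via I: 30 + 5 = 35.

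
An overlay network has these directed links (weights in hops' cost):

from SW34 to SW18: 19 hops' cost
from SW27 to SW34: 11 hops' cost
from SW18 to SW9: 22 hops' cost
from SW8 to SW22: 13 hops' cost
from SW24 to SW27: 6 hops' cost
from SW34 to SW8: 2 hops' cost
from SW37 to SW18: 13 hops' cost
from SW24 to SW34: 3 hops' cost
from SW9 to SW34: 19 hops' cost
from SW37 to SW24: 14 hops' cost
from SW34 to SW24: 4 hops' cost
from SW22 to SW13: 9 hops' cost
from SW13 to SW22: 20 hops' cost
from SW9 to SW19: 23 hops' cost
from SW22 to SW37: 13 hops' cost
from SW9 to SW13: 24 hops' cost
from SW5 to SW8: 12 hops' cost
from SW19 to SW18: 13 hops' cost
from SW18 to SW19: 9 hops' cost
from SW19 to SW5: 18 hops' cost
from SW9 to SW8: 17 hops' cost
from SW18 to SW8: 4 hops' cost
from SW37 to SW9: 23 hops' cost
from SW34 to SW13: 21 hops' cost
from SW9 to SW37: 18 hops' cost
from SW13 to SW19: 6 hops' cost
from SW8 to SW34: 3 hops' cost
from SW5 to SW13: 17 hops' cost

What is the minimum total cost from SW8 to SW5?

Settle nodes by increasing distance from SW8:
SW8: 0
SW34: 3  (via SW8)
SW24: 7  (via SW34)
SW27: 13  (via SW24)
SW22: 13  (via SW8)
SW13: 22  (via SW22)
SW18: 22  (via SW34)
SW37: 26  (via SW22)
SW19: 28  (via SW13)
SW9: 44  (via SW18)
SW5: 46  (via SW19)
Shortest route: SW8 → SW22 → SW13 → SW19 → SW5 = 46 hops' cost.

46 hops' cost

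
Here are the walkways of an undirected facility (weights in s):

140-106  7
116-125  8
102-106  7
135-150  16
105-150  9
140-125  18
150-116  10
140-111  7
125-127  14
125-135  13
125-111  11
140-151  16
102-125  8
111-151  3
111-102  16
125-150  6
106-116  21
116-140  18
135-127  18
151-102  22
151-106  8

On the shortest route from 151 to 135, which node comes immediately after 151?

Enumerating some paths:
151 - 106 - 102 - 125 - 135: 8+7+8+13 = 36
151 - 111 - 125 - 135: 3+11+13 = 27
Cheapest is 151 - 111 - 125 - 135 at 27 s.
So from 151 the first move is to 111.

111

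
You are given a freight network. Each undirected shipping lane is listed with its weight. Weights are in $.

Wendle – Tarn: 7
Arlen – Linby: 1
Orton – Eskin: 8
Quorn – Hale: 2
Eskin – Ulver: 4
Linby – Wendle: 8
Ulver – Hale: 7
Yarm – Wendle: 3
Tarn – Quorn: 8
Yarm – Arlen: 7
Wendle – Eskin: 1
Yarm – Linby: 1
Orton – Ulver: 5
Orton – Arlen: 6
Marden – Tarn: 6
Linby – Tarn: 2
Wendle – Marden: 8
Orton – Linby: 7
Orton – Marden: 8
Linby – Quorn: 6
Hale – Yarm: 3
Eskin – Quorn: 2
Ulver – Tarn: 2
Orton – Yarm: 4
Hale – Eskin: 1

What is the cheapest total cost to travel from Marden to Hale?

$10

Candidate routes:
Marden–Wendle–Eskin–Hale: 8+1+1 = 10
Marden–Wendle–Eskin–Quorn–Hale: 8+1+2+2 = 13
Marden–Tarn–Linby–Yarm–Hale: 6+2+1+3 = 12
The minimum is $10 via Marden–Wendle–Eskin–Hale.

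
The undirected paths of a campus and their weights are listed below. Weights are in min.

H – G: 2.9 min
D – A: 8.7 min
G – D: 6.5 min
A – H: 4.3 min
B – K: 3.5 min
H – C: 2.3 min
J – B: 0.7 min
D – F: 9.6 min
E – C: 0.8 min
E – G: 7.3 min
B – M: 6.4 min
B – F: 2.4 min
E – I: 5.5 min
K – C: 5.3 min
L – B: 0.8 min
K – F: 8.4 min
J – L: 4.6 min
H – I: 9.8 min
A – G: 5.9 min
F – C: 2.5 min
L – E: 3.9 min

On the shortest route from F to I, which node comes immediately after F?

C

Candidate routes:
F → B → L → E → I: 2.4+0.8+3.9+5.5 = 12.6
F → C → E → I: 2.5+0.8+5.5 = 8.8
The minimum is 8.8 min via F → C → E → I.
So from F the first move is to C.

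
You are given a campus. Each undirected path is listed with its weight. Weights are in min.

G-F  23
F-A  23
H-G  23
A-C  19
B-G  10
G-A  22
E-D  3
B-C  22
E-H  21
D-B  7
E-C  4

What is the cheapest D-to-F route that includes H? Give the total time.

Shortest D→H: D–E–H = 24
Shortest H→F: H–G–F = 46
Total via H: 24 + 46 = 70 min.

70 min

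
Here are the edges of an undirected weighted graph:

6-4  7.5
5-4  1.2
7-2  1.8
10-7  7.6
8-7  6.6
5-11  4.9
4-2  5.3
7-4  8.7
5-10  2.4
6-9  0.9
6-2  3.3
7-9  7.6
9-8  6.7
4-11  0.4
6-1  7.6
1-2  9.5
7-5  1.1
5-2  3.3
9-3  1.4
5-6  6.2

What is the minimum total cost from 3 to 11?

Settle nodes by increasing distance from 3:
3: 0
9: 1.4  (via 3)
6: 2.3  (via 9)
2: 5.6  (via 6)
7: 7.4  (via 2)
8: 8.1  (via 9)
5: 8.5  (via 6)
4: 9.7  (via 5)
1: 9.9  (via 6)
11: 10.1  (via 4)
Shortest route: 3 → 9 → 6 → 5 → 4 → 11 = 10.1.

10.1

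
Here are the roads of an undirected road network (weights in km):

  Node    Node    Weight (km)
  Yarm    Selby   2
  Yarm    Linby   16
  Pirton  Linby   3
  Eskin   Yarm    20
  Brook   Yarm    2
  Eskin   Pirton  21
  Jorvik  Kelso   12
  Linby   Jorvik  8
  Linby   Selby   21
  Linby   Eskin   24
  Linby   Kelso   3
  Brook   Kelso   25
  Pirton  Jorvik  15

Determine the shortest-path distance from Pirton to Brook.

Shortest distances from Pirton:
Pirton: 0
Linby: 3  (via Pirton)
Kelso: 6  (via Linby)
Jorvik: 11  (via Linby)
Yarm: 19  (via Linby)
Brook: 21  (via Yarm)
Shortest route: Pirton → Linby → Yarm → Brook = 21 km.

21 km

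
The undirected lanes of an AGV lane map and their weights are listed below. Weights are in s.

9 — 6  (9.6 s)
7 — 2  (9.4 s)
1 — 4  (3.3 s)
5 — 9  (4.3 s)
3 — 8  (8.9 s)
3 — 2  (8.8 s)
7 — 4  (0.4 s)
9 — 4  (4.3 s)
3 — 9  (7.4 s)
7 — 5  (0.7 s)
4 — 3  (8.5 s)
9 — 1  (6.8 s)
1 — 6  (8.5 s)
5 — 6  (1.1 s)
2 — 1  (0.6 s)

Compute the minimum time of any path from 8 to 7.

Compare a few routes:
8–3–4–7: 8.9+8.5+0.4 = 17.8
8–3–9–4–7: 8.9+7.4+4.3+0.4 = 21
8–3–9–5–7: 8.9+7.4+4.3+0.7 = 21.3
The minimum is 17.8 s via 8–3–4–7.

17.8 s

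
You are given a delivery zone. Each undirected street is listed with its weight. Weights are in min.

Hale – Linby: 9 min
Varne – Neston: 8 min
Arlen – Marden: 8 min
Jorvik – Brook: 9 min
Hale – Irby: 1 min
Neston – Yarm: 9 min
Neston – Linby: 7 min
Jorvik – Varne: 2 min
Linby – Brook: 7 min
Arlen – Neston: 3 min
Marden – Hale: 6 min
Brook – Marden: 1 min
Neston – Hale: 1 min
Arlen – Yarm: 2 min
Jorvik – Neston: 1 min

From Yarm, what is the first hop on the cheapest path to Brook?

Enumerating some paths:
Yarm–Arlen–Marden–Brook: 2+8+1 = 11
Yarm–Arlen–Neston–Hale–Marden–Brook: 2+3+1+6+1 = 13
Cheapest is Yarm–Arlen–Marden–Brook at 11 min.
So from Yarm the first move is to Arlen.

Arlen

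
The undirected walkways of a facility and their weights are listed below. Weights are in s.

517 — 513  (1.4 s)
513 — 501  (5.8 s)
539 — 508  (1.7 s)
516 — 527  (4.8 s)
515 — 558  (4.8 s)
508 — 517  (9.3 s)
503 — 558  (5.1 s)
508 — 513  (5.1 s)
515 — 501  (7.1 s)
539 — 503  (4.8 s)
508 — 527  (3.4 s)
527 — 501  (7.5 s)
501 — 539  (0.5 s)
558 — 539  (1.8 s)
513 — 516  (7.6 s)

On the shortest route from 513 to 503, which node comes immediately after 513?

Candidate routes:
513–508–539–503: 5.1+1.7+4.8 = 11.6
513–501–539–503: 5.8+0.5+4.8 = 11.1
Cheapest is 513–501–539–503 at 11.1 s.
So from 513 the first move is to 501.

501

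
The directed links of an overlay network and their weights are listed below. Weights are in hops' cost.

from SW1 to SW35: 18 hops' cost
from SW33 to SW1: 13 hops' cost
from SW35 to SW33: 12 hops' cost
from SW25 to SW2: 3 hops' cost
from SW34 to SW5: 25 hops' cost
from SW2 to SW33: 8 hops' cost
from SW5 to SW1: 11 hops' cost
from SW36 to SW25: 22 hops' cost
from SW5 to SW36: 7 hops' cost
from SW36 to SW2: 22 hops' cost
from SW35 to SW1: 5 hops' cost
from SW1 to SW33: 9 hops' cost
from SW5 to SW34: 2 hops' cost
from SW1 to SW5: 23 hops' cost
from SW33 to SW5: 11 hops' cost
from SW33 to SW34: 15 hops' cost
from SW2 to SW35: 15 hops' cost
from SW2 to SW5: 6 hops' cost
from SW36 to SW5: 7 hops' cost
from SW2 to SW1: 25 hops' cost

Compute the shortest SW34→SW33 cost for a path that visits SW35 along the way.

66 hops' cost

Best SW34 to SW35: SW34 → SW5 → SW1 → SW35 costing 54
Best SW35 to SW33: SW35 → SW33 costing 12
Total via SW35: 54 + 12 = 66 hops' cost.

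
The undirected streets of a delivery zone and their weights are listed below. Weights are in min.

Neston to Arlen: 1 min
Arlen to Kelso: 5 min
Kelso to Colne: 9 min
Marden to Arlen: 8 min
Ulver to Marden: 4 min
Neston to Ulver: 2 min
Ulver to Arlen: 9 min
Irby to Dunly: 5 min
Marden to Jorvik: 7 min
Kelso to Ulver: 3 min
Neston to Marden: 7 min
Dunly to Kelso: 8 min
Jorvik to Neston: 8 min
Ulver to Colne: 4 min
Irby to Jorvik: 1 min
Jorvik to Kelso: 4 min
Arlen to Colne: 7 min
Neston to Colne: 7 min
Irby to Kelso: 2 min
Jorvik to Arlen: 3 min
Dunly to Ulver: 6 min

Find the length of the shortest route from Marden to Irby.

8 min

Enumerating some paths:
Marden–Arlen–Jorvik–Irby: 8+3+1 = 12
Marden–Ulver–Kelso–Irby: 4+3+2 = 9
Marden–Jorvik–Irby: 7+1 = 8
Marden–Ulver–Neston–Arlen–Jorvik–Irby: 4+2+1+3+1 = 11
The minimum is 8 min via Marden–Jorvik–Irby.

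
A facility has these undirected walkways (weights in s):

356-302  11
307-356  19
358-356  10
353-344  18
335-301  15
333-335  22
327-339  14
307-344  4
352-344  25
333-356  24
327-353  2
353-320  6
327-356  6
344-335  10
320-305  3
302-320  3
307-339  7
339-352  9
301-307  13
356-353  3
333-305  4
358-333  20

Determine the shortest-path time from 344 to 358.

31 s

Enumerating some paths:
344 - 353 - 356 - 358: 18+3+10 = 31
344 - 307 - 356 - 358: 4+19+10 = 33
Cheapest is 344 - 353 - 356 - 358 at 31 s.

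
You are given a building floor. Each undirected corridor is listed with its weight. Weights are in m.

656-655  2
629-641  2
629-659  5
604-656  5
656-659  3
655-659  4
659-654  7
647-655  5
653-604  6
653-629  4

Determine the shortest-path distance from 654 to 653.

16 m

Enumerating some paths:
654 → 659 → 655 → 656 → 604 → 653: 7+4+2+5+6 = 24
654 → 659 → 629 → 653: 7+5+4 = 16
654 → 659 → 656 → 604 → 653: 7+3+5+6 = 21
Cheapest is 654 → 659 → 629 → 653 at 16 m.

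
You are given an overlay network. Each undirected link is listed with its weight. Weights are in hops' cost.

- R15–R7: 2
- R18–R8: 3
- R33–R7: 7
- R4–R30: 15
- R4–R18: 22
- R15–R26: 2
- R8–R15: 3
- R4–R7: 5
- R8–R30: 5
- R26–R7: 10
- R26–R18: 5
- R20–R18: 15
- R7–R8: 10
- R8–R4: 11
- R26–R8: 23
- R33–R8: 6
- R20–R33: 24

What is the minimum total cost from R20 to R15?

21 hops' cost

Candidate routes:
R20 - R18 - R26 - R15: 15+5+2 = 22
R20 - R18 - R8 - R15: 15+3+3 = 21
Cheapest is R20 - R18 - R8 - R15 at 21 hops' cost.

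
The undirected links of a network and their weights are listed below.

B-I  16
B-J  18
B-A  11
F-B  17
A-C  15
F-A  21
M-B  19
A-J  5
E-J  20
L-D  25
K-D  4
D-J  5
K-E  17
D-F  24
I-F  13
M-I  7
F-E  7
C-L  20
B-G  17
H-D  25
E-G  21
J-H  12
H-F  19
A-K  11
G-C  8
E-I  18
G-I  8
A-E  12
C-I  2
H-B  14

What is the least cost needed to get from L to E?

Shortest distances from L:
L: 0
C: 20  (via L)
I: 22  (via C)
D: 25  (via L)
G: 28  (via C)
K: 29  (via D)
M: 29  (via I)
J: 30  (via D)
A: 35  (via C)
F: 35  (via I)
B: 38  (via I)
E: 40  (via I)
Shortest route: L → C → I → E = 40.

40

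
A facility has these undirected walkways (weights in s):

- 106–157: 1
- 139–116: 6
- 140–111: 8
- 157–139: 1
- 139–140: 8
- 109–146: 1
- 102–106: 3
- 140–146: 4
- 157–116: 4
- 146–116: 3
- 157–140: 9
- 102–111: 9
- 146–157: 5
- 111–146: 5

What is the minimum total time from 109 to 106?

Shortest distances from 109:
109: 0
146: 1  (via 109)
116: 4  (via 146)
140: 5  (via 146)
111: 6  (via 146)
157: 6  (via 146)
106: 7  (via 157)
Shortest route: 109–146–157–106 = 7 s.

7 s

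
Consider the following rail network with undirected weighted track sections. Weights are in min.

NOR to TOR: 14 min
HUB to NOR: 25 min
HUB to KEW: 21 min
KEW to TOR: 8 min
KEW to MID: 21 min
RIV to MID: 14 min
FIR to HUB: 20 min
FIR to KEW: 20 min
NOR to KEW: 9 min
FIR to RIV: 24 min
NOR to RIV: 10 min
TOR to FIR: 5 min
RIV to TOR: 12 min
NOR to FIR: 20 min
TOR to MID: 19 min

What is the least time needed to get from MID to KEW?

Running Dijkstra from MID:
MID: 0
RIV: 14  (via MID)
TOR: 19  (via MID)
KEW: 21  (via MID)
Shortest route: MID → KEW = 21 min.

21 min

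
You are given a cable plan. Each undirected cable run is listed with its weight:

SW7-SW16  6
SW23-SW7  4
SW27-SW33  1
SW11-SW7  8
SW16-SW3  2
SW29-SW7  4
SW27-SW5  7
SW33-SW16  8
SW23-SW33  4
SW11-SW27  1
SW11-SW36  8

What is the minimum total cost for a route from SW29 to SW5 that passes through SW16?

26

Shortest SW29→SW16: SW29 → SW7 → SW16 = 10
Shortest SW16→SW5: SW16 → SW33 → SW27 → SW5 = 16
Total via SW16: 10 + 16 = 26.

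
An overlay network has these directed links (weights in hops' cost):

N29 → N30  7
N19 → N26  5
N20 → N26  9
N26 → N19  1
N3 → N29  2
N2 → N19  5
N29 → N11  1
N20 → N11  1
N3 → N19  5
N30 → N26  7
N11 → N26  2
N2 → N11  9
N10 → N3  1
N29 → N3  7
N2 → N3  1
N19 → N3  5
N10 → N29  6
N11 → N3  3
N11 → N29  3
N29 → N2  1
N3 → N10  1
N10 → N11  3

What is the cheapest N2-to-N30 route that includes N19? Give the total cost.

19 hops' cost

Shortest N2→N19: N2–N19 = 5
Best N19 to N30: N19–N3–N29–N30 costing 14
Total via N19: 5 + 14 = 19 hops' cost.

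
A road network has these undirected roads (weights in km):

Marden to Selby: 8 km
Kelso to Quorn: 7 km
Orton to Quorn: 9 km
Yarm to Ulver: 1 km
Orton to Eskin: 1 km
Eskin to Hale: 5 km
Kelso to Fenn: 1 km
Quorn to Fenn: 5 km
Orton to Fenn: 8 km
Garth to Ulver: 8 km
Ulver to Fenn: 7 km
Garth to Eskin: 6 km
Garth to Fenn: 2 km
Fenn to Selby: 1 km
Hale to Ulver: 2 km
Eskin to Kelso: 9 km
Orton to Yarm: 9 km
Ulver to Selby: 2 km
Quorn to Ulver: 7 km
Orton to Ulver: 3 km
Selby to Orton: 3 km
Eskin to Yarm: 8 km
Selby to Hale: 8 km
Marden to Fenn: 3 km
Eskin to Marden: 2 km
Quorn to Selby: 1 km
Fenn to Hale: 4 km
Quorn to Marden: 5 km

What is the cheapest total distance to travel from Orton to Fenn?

4 km

Settle nodes by increasing distance from Orton:
Orton: 0
Eskin: 1  (via Orton)
Ulver: 3  (via Orton)
Selby: 3  (via Orton)
Marden: 3  (via Eskin)
Quorn: 4  (via Selby)
Yarm: 4  (via Ulver)
Fenn: 4  (via Selby)
Shortest route: Orton–Selby–Fenn = 4 km.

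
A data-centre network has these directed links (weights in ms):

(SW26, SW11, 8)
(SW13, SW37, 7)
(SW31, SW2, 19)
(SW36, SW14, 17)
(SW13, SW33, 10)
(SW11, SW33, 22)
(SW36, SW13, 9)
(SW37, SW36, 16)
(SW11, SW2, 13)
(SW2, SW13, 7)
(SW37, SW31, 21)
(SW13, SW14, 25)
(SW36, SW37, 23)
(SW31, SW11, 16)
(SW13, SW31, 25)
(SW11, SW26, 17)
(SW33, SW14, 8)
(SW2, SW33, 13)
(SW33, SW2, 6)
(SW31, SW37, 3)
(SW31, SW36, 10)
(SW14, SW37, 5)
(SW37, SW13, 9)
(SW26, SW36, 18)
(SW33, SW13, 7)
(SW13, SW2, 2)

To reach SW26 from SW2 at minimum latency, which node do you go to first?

SW13

Enumerating some paths:
SW2 - SW13 - SW31 - SW11 - SW26: 7+25+16+17 = 65
SW2 - SW33 - SW13 - SW31 - SW11 - SW26: 13+7+25+16+17 = 78
SW2 - SW13 - SW37 - SW31 - SW11 - SW26: 7+7+21+16+17 = 68
SW2 - SW33 - SW14 - SW37 - SW31 - SW11 - SW26: 13+8+5+21+16+17 = 80
Cheapest is SW2 - SW13 - SW31 - SW11 - SW26 at 65 ms.
So from SW2 the first move is to SW13.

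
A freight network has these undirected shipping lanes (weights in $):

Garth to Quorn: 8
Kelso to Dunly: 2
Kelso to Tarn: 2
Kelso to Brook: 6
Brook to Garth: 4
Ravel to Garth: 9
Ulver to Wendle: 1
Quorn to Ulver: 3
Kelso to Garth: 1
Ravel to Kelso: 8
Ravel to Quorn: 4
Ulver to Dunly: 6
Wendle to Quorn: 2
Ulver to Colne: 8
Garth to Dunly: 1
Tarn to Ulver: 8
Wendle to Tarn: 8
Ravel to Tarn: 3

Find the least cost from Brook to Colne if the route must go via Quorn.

$23

Shortest Brook→Quorn: Brook → Garth → Quorn = 12
Shortest Quorn→Colne: Quorn → Ulver → Colne = 11
Total via Quorn: 12 + 11 = $23.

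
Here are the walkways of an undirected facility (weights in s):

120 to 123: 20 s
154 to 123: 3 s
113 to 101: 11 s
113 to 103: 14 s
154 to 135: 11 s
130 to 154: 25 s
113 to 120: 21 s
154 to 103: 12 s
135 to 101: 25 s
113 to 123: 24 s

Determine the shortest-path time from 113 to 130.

51 s

Settle nodes by increasing distance from 113:
113: 0
101: 11  (via 113)
103: 14  (via 113)
120: 21  (via 113)
123: 24  (via 113)
154: 26  (via 103)
135: 36  (via 101)
130: 51  (via 154)
Shortest route: 113–103–154–130 = 51 s.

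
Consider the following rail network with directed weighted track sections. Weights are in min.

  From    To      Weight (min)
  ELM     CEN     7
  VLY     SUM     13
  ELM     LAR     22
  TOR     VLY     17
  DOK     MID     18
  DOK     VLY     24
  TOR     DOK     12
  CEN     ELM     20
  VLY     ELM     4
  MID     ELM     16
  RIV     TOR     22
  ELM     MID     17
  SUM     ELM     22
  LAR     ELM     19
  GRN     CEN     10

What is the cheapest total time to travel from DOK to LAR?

Enumerating some paths:
DOK–VLY–ELM–LAR: 24+4+22 = 50
DOK–MID–ELM–LAR: 18+16+22 = 56
DOK–VLY–SUM–ELM–LAR: 24+13+22+22 = 81
The minimum is 50 min via DOK–VLY–ELM–LAR.

50 min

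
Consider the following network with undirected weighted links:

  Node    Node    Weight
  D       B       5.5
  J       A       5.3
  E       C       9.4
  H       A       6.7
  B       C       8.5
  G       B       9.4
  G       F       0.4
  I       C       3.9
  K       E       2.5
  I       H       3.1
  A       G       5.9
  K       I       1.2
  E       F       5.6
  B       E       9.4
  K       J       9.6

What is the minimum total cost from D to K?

Running Dijkstra from D:
D: 0
B: 5.5  (via D)
C: 14  (via B)
E: 14.9  (via B)
G: 14.9  (via B)
F: 15.3  (via G)
K: 17.4  (via E)
Shortest route: D–B–E–K = 17.4.

17.4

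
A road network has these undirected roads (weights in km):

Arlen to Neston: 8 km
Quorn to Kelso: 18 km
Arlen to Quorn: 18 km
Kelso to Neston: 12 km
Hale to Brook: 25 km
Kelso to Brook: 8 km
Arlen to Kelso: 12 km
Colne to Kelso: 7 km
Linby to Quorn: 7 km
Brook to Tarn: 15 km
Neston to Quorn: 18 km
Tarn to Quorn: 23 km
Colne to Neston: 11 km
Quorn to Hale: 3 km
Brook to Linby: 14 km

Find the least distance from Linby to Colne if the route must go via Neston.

36 km

Shortest Linby→Neston: Linby–Quorn–Neston = 25
Shortest Neston→Colne: Neston–Colne = 11
Total via Neston: 25 + 11 = 36 km.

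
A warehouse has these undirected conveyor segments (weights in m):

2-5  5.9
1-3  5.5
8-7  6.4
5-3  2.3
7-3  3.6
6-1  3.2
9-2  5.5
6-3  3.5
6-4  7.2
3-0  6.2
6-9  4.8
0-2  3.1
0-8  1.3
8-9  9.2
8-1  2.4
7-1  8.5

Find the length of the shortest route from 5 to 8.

9.8 m

Compare a few routes:
5 - 3 - 6 - 1 - 8: 2.3+3.5+3.2+2.4 = 11.4
5 - 2 - 0 - 8: 5.9+3.1+1.3 = 10.3
5 - 3 - 1 - 8: 2.3+5.5+2.4 = 10.2
5 - 3 - 0 - 8: 2.3+6.2+1.3 = 9.8
The minimum is 9.8 m via 5 - 3 - 0 - 8.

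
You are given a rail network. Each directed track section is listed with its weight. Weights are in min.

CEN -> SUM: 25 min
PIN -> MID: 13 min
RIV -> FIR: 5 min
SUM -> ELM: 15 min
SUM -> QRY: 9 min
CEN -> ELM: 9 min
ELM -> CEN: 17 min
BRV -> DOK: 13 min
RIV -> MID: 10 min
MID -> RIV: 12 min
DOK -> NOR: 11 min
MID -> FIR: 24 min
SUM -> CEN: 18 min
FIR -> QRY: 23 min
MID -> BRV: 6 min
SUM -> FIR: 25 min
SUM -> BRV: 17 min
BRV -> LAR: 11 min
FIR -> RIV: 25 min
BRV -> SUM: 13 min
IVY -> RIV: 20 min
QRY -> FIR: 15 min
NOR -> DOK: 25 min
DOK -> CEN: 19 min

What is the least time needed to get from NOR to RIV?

Candidate routes:
NOR → DOK → CEN → SUM → FIR → RIV: 25+19+25+25+25 = 119
NOR → DOK → CEN → SUM → QRY → FIR → RIV: 25+19+25+9+15+25 = 118
The minimum is 118 min via NOR → DOK → CEN → SUM → QRY → FIR → RIV.

118 min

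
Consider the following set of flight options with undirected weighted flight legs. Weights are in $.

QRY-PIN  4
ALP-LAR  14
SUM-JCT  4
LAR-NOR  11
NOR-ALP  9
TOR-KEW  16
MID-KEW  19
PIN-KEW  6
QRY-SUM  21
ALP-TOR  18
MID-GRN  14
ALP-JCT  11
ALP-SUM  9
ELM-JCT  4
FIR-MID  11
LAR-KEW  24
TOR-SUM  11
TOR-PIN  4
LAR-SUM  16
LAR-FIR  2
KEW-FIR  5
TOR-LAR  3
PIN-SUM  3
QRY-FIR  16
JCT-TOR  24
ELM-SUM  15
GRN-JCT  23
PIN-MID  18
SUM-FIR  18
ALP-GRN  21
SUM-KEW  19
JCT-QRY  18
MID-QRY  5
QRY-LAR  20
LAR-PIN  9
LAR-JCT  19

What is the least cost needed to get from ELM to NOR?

$24

Running Dijkstra from ELM:
ELM: 0
JCT: 4  (via ELM)
SUM: 8  (via JCT)
PIN: 11  (via SUM)
QRY: 15  (via PIN)
TOR: 15  (via PIN)
ALP: 15  (via JCT)
KEW: 17  (via PIN)
LAR: 18  (via TOR)
MID: 20  (via QRY)
FIR: 20  (via LAR)
NOR: 24  (via ALP)
Shortest route: ELM → JCT → ALP → NOR = $24.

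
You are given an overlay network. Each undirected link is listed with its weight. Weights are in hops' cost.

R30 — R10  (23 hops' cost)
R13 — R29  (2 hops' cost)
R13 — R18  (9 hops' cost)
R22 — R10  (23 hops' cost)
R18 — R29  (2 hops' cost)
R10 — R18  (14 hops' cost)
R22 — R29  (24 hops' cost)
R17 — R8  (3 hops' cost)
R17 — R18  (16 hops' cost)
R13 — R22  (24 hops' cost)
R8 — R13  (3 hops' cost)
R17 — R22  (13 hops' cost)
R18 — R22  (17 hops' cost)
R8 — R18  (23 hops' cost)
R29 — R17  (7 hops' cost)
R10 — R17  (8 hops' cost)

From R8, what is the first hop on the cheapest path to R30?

Compare a few routes:
R8 - R17 - R10 - R30: 3+8+23 = 34
R8 - R13 - R29 - R17 - R10 - R30: 3+2+7+8+23 = 43
Cheapest is R8 - R17 - R10 - R30 at 34 hops' cost.
So from R8 the first move is to R17.

R17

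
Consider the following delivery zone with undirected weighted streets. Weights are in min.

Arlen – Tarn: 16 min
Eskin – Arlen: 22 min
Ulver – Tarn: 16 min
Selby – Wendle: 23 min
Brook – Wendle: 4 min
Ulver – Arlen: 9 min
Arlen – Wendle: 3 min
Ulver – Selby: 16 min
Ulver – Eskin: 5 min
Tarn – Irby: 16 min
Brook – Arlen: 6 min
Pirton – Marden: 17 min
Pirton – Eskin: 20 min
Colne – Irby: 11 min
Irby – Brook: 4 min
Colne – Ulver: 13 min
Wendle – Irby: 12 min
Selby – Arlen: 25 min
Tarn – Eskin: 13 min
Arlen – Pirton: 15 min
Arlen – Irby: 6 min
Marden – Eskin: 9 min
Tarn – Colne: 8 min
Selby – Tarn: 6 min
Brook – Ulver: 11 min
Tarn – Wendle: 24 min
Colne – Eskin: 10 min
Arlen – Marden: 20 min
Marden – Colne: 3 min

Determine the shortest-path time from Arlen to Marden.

Enumerating some paths:
Arlen - Ulver - Colne - Marden: 9+13+3 = 25
Arlen - Brook - Irby - Colne - Marden: 6+4+11+3 = 24
Arlen - Ulver - Eskin - Marden: 9+5+9 = 23
Arlen - Marden: 20 = 20
Cheapest is Arlen - Marden at 20 min.

20 min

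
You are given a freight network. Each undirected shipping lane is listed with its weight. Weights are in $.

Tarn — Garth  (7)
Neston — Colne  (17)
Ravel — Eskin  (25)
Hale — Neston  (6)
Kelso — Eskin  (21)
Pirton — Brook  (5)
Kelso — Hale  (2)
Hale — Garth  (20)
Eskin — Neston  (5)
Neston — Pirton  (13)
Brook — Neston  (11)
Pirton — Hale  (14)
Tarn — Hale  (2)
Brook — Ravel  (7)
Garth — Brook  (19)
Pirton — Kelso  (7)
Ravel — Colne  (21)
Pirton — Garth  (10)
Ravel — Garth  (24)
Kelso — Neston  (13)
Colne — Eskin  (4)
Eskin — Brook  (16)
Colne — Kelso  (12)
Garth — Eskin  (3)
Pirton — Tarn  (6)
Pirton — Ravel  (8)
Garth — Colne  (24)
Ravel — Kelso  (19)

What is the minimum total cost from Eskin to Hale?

Compare a few routes:
Eskin–Garth–Tarn–Hale: 3+7+2 = 12
Eskin–Neston–Hale: 5+6 = 11
The minimum is $11 via Eskin–Neston–Hale.

$11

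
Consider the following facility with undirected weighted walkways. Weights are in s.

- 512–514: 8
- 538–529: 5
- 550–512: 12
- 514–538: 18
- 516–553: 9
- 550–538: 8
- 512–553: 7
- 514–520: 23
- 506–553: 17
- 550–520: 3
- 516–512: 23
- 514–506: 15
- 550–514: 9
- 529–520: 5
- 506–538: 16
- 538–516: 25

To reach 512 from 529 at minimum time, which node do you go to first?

Candidate routes:
529–520–550–512: 5+3+12 = 20
529–520–550–514–512: 5+3+9+8 = 25
529–538–550–512: 5+8+12 = 25
529–538–550–514–512: 5+8+9+8 = 30
Cheapest is 529–520–550–512 at 20 s.
So from 529 the first move is to 520.

520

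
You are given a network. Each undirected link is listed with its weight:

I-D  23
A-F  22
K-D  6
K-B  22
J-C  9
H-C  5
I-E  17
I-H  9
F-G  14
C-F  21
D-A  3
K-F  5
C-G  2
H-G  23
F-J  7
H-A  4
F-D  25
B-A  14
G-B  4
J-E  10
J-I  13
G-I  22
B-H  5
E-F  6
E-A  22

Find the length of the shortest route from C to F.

Compare a few routes:
C → G → F: 2+14 = 16
C → F: 21 = 21
The minimum is 16 via C → G → F.

16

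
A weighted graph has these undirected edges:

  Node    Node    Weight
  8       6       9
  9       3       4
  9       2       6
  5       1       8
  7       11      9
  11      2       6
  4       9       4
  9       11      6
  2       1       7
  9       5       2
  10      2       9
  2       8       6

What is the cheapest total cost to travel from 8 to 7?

21

Shortest distances from 8:
8: 0
2: 6  (via 8)
6: 9  (via 8)
9: 12  (via 2)
11: 12  (via 2)
1: 13  (via 2)
5: 14  (via 9)
10: 15  (via 2)
3: 16  (via 9)
4: 16  (via 9)
7: 21  (via 11)
Shortest route: 8–2–11–7 = 21.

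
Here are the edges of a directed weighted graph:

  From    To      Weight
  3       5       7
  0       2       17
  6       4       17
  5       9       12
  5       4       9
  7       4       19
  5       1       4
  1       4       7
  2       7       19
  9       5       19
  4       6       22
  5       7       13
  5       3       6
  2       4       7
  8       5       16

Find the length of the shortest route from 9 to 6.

50

Compare a few routes:
9 - 5 - 1 - 4 - 6: 19+4+7+22 = 52
9 - 5 - 4 - 6: 19+9+22 = 50
Cheapest is 9 - 5 - 4 - 6 at 50.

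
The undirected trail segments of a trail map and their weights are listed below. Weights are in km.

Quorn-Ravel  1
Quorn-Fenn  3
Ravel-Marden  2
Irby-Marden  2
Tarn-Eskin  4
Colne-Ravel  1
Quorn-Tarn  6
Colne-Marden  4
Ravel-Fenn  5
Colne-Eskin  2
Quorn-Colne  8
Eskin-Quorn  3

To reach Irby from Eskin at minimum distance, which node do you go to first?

Colne

Candidate routes:
Eskin → Colne → Marden → Irby: 2+4+2 = 8
Eskin → Colne → Ravel → Marden → Irby: 2+1+2+2 = 7
The minimum is 7 km via Eskin → Colne → Ravel → Marden → Irby.
So from Eskin the first move is to Colne.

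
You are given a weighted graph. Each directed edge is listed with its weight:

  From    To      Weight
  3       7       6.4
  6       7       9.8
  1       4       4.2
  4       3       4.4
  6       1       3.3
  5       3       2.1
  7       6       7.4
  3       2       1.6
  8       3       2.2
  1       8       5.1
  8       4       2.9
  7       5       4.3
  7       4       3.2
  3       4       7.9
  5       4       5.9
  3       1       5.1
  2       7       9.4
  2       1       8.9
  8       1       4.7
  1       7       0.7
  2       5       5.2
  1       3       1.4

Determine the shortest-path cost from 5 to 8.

Enumerating some paths:
5 → 3 → 1 → 8: 2.1+5.1+5.1 = 12.3
5 → 3 → 7 → 6 → 1 → 8: 2.1+6.4+7.4+3.3+5.1 = 24.3
5 → 3 → 2 → 1 → 8: 2.1+1.6+8.9+5.1 = 17.7
5 → 4 → 3 → 1 → 8: 5.9+4.4+5.1+5.1 = 20.5
The minimum is 12.3 via 5 → 3 → 1 → 8.

12.3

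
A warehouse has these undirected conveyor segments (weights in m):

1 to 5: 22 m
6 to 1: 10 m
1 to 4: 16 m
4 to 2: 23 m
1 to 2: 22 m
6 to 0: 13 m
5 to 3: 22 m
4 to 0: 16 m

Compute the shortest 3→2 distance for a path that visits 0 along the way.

Shortest 3→0: 3–5–1–6–0 = 67
Best 0 to 2: 0–4–2 costing 39
Total via 0: 67 + 39 = 106 m.

106 m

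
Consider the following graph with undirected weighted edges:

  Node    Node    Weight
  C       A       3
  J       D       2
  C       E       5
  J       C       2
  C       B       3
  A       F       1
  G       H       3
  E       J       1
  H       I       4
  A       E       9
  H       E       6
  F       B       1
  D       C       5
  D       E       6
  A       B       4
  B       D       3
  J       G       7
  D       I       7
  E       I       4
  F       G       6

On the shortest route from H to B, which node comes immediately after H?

G

Enumerating some paths:
H - G - F - B: 3+6+1 = 10
H - E - J - D - B: 6+1+2+3 = 12
The minimum is 10 via H - G - F - B.
So from H the first move is to G.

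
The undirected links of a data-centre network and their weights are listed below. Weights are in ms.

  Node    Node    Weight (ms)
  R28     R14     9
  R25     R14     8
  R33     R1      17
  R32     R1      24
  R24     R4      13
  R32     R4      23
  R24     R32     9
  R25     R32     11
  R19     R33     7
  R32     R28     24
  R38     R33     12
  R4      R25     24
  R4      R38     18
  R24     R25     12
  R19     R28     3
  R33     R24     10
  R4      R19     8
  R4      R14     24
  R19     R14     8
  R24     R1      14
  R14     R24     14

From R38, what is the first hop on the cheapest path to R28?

R33

Candidate routes:
R38 → R4 → R19 → R28: 18+8+3 = 29
R38 → R33 → R19 → R28: 12+7+3 = 22
Cheapest is R38 → R33 → R19 → R28 at 22 ms.
So from R38 the first move is to R33.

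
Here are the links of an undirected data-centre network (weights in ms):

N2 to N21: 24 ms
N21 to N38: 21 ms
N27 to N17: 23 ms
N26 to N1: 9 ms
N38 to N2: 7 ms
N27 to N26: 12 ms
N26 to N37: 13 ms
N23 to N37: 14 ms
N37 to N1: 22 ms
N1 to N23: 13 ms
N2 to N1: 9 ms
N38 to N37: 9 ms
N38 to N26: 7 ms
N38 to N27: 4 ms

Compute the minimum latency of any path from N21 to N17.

48 ms

Candidate routes:
N21 - N38 - N27 - N17: 21+4+23 = 48
N21 - N2 - N38 - N27 - N17: 24+7+4+23 = 58
Cheapest is N21 - N38 - N27 - N17 at 48 ms.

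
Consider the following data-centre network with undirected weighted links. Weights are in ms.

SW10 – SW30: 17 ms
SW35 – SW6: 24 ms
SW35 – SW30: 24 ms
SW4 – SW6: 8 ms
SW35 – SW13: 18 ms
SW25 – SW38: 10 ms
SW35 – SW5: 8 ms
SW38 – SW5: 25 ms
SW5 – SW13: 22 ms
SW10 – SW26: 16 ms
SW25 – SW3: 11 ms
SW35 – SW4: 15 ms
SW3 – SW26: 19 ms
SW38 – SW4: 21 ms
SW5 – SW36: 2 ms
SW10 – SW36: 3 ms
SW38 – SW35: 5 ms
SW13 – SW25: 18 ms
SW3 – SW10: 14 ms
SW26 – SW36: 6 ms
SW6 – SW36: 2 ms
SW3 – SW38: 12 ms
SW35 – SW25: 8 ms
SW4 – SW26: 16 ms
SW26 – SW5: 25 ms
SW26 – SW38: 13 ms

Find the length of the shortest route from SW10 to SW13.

27 ms

Candidate routes:
SW10–SW36–SW5–SW35–SW13: 3+2+8+18 = 31
SW10–SW36–SW5–SW13: 3+2+22 = 27
Cheapest is SW10–SW36–SW5–SW13 at 27 ms.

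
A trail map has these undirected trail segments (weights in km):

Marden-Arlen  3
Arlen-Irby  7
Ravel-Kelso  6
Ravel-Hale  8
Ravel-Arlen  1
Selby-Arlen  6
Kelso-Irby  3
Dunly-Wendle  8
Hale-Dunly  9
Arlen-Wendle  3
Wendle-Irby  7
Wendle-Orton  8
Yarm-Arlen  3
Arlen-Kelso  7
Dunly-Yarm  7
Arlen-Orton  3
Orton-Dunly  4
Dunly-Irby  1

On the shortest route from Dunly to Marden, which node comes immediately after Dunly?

Orton

Candidate routes:
Dunly - Orton - Arlen - Marden: 4+3+3 = 10
Dunly - Irby - Arlen - Marden: 1+7+3 = 11
The minimum is 10 km via Dunly - Orton - Arlen - Marden.
So from Dunly the first move is to Orton.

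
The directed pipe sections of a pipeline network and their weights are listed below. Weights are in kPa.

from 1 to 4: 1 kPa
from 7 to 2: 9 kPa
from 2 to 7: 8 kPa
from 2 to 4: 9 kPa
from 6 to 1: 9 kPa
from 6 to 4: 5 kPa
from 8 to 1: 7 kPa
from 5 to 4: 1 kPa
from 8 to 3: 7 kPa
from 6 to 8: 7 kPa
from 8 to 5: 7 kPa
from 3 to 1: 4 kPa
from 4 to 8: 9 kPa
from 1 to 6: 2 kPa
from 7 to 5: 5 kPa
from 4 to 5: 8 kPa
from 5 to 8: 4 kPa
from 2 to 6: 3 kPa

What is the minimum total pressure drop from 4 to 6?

18 kPa

Candidate routes:
4 → 5 → 8 → 1 → 6: 8+4+7+2 = 21
4 → 5 → 8 → 3 → 1 → 6: 8+4+7+4+2 = 25
4 → 8 → 1 → 6: 9+7+2 = 18
4 → 8 → 3 → 1 → 6: 9+7+4+2 = 22
Cheapest is 4 → 8 → 1 → 6 at 18 kPa.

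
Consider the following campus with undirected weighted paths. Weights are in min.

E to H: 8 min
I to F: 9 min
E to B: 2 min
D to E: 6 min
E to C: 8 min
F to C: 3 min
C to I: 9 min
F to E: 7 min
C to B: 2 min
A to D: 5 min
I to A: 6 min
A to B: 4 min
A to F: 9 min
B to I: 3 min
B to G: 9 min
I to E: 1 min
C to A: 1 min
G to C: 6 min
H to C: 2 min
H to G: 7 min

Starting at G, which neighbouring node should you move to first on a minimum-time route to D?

Candidate routes:
G–C–A–D: 6+1+5 = 12
G–H–C–A–D: 7+2+1+5 = 15
The minimum is 12 min via G–C–A–D.
So from G the first move is to C.

C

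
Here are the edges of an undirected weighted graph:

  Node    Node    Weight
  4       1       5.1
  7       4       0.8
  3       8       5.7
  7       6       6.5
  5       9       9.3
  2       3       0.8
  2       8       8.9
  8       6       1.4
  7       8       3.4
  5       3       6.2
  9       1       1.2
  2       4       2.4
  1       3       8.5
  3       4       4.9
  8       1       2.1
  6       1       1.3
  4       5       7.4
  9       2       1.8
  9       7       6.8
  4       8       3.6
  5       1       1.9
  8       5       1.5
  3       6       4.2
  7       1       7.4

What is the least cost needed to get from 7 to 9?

Enumerating some paths:
7 - 4 - 2 - 9: 0.8+2.4+1.8 = 5
7 - 8 - 1 - 9: 3.4+2.1+1.2 = 6.7
7 - 9: 6.8 = 6.8
Cheapest is 7 - 4 - 2 - 9 at 5.

5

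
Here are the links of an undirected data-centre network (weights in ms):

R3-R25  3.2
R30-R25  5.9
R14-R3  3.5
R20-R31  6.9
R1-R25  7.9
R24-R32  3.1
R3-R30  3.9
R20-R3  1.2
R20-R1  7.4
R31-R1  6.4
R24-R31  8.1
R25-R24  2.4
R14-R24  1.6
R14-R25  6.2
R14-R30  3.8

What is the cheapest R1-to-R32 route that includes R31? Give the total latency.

17.6 ms

Shortest R1→R31: R1 → R31 = 6.4
Best R31 to R32: R31 → R24 → R32 costing 11.2
Total via R31: 6.4 + 11.2 = 17.6 ms.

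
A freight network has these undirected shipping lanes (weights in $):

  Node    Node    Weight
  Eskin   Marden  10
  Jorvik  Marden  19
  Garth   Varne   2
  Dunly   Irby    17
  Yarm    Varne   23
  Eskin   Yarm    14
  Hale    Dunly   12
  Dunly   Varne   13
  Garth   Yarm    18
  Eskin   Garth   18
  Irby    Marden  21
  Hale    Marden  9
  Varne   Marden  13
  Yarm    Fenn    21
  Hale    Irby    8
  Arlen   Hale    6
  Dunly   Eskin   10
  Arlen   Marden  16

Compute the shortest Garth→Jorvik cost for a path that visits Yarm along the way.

Best Garth to Yarm: Garth → Yarm costing 18
Best Yarm to Jorvik: Yarm → Eskin → Marden → Jorvik costing 43
Total via Yarm: 18 + 43 = $61.

$61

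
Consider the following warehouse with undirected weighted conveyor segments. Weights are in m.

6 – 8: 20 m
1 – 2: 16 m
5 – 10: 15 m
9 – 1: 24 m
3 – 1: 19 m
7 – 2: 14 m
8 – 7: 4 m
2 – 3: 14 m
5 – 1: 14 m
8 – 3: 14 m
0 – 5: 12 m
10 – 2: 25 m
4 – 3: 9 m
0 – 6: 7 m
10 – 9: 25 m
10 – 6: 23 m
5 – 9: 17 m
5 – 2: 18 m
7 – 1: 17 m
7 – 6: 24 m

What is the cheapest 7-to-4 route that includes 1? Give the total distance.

45 m

Shortest 7→1: 7 → 1 = 17
Shortest 1→4: 1 → 3 → 4 = 28
Total via 1: 17 + 28 = 45 m.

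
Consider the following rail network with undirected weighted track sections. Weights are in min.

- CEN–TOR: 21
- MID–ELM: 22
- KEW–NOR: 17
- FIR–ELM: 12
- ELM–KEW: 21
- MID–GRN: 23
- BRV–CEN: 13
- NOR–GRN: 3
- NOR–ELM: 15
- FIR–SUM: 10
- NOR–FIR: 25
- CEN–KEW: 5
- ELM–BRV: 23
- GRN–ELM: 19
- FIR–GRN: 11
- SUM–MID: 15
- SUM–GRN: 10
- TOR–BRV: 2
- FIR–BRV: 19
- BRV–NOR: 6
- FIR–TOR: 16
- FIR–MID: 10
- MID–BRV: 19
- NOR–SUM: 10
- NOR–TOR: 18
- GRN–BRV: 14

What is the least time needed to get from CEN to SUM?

Settle nodes by increasing distance from CEN:
CEN: 0
KEW: 5  (via CEN)
BRV: 13  (via CEN)
TOR: 15  (via BRV)
NOR: 19  (via BRV)
GRN: 22  (via NOR)
ELM: 26  (via KEW)
SUM: 29  (via NOR)
Shortest route: CEN–BRV–NOR–SUM = 29 min.

29 min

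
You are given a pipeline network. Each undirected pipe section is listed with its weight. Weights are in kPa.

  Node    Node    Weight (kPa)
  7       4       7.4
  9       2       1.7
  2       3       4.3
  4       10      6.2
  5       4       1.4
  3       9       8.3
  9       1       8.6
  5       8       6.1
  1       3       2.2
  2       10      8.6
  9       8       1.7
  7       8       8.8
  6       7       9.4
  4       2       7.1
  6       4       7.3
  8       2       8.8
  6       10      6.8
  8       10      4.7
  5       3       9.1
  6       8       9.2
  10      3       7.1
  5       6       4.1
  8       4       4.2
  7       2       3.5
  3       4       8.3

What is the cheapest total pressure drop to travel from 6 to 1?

Enumerating some paths:
6–5–3–1: 4.1+9.1+2.2 = 15.4
6–5–4–3–1: 4.1+1.4+8.3+2.2 = 16
The minimum is 15.4 kPa via 6–5–3–1.

15.4 kPa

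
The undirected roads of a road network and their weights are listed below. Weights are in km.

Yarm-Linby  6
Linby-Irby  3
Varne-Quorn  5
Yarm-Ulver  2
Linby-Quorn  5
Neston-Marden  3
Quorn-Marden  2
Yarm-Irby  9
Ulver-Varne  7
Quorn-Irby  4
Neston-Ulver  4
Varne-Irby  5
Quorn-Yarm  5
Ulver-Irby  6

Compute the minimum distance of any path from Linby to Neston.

Compare a few routes:
Linby → Yarm → Ulver → Neston: 6+2+4 = 12
Linby → Quorn → Marden → Neston: 5+2+3 = 10
Linby → Irby → Quorn → Marden → Neston: 3+4+2+3 = 12
Cheapest is Linby → Quorn → Marden → Neston at 10 km.

10 km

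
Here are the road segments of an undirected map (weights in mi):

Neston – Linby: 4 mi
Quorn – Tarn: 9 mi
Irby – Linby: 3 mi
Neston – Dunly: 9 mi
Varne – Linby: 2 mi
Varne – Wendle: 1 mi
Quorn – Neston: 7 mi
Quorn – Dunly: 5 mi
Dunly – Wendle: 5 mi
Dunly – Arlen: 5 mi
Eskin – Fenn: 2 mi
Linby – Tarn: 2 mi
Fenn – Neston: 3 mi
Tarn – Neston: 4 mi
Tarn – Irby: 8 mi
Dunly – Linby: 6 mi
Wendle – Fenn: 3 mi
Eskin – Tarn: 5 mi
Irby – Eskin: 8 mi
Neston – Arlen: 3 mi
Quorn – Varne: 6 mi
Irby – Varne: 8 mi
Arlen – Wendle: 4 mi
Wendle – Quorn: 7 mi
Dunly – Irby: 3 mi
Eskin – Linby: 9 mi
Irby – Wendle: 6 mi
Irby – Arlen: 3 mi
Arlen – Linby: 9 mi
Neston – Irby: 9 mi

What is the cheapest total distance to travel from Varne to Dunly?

Shortest distances from Varne:
Varne: 0
Wendle: 1  (via Varne)
Linby: 2  (via Varne)
Tarn: 4  (via Linby)
Fenn: 4  (via Wendle)
Arlen: 5  (via Wendle)
Irby: 5  (via Linby)
Neston: 6  (via Linby)
Quorn: 6  (via Varne)
Eskin: 6  (via Fenn)
Dunly: 6  (via Wendle)
Shortest route: Varne → Wendle → Dunly = 6 mi.

6 mi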